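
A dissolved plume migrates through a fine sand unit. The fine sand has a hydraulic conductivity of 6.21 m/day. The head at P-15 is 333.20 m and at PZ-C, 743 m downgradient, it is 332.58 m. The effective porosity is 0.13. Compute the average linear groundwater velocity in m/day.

0.0399

Hydraulic gradient i = (333.20 − 332.58) / 743 = 0.62 / 743 = 0.0008345.
Darcy flux q = K · i = 6.210 × 0.0008345 = 0.005182 m/day.
Seepage velocity v = q / n_e = 0.005182 / 0.13 = 0.03986 m/day.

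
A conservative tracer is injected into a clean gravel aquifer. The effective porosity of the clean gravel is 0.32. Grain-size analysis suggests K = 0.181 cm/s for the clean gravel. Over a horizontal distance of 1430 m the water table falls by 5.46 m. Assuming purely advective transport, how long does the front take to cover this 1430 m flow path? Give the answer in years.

2.10

Convert K: 0.181 cm/s × 864 = 156.4 m/day.
Hydraulic gradient i = Δh / L = 5.46 / 1430 = 0.003818.
Darcy flux q = K · i = 156.4 × 0.003818 = 0.5971 m/day.
Seepage velocity v = q / n_e = 0.5971 / 0.32 = 1.866 m/day.
Travel time t = L / v = 1430 / 1.866 = 766.4 days = 2.098 years.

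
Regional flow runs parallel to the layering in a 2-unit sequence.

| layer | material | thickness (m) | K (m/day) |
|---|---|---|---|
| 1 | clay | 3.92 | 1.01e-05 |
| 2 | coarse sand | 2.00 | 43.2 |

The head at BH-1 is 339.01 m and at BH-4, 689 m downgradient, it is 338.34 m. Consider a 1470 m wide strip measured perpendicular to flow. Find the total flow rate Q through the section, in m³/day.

Flow is parallel to layering, so each bed carries its own Darcy discharge and the transmissivities add.
Σ(K_i·b_i) = 1.01e-05×3.92 + 43.2×2.00 = 86.40 m²/day.
Hydraulic gradient i = (339.01 − 338.34) / 689 = 0.67 / 689 = 0.0009724.
Q = Σ(K_i·b_i) · W · i = 86.40 × 1470 × 0.0009724 = 123.5 m³/day.

124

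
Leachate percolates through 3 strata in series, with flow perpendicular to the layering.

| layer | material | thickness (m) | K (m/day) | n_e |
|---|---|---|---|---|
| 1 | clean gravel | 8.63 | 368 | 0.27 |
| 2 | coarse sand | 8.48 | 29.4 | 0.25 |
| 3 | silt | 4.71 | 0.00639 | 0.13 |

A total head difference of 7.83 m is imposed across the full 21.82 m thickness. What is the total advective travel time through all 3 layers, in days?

477

With flow normal to the layers, continuity requires the same specific discharge q through every layer.
Σ(b_i/K_i) = 8.63/368 + 8.48/29.4 + 4.71/0.00639 = 737.4 d.
q = Δh / Σ(b_i/K_i) = 7.83 / 737.4 = 0.01062 m/day.
In each layer the seepage velocity is v_i = q/n_i, so the layer transit time is t_i = b_i·n_i / q:
  layer 1 (clean gravel): t_1 = 8.63 × 0.27 / 0.01062 = 219.4 d
  layer 2 (coarse sand): t_2 = 8.48 × 0.25 / 0.01062 = 199.7 d
  layer 3 (silt): t_3 = 4.71 × 0.13 / 0.01062 = 57.66 d
Total t = Σ t_i = 476.8 days.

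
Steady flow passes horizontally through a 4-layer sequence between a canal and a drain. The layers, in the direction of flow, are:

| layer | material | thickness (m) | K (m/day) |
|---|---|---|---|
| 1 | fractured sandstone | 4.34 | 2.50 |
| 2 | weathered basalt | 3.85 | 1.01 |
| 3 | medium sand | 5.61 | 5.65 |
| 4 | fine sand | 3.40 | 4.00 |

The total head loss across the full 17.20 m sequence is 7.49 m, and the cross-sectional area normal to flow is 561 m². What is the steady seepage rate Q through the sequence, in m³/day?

Flow is perpendicular to layering, so the layers act in series and the equivalent K is the thickness-weighted harmonic mean.
Total thickness L = 4.34 + 3.85 + 5.61 + 3.40 = 17.20 m.
Σ(b_i/K_i) = 4.34/2.50 + 3.85/1.01 + 5.61/5.65 + 3.40/4.00 = 7.391 d.
K_eq = L / Σ(b_i/K_i) = 17.20 / 7.391 = 2.327 m/day.
Q = K_eq · A · (Δh/L) = 2.327 × 561 × (7.49/17.20) = 568.5 m³/day.

569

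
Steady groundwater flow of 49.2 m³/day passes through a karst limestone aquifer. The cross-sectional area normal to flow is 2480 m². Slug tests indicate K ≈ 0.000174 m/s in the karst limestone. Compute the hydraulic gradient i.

Convert K: 0.000174 m/s × 86400 = 15.03 m/day.
From Q = K·A·i, i = Q / (K·A) = 49.2 / (15.03 × 2480) = 0.001320.

0.00132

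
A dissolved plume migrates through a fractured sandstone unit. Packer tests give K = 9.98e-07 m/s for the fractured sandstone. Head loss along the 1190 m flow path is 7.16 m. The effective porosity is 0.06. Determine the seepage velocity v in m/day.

Convert K: 9.98e-07 m/s × 86400 = 0.08623 m/day.
Hydraulic gradient i = Δh / L = 7.16 / 1190 = 0.006017.
Darcy flux q = K · i = 0.08623 × 0.006017 = 0.0005188 m/day.
Seepage velocity v = q / n_e = 0.0005188 / 0.06 = 0.008647 m/day.

0.00865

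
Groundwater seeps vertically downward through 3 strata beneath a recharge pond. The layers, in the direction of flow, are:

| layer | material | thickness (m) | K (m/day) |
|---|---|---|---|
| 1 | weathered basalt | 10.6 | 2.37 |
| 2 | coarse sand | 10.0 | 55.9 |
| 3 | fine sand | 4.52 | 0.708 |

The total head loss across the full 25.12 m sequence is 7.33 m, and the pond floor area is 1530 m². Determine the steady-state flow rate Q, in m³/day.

1020

Flow is perpendicular to layering, so the layers act in series and the equivalent K is the thickness-weighted harmonic mean.
Total thickness L = 10.6 + 10.0 + 4.52 = 25.12 m.
Σ(b_i/K_i) = 10.6/2.37 + 10.0/55.9 + 4.52/0.708 = 11.04 d.
K_eq = L / Σ(b_i/K_i) = 25.12 / 11.04 = 2.276 m/day.
Q = K_eq · A · (Δh/L) = 2.276 × 1530 × (7.33/25.12) = 1016 m³/day.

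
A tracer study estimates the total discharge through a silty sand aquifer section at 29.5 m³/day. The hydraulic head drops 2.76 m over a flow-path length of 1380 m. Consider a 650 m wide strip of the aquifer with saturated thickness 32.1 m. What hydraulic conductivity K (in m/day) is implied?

0.707

Cross-sectional area A = 650 × 32.1 = 20865 m².
Hydraulic gradient i = Δh / L = 2.76 / 1380 = 0.002000.
From Q = K·A·i, K = Q / (A·i) = 29.5 / (20865 × 0.002000) = 0.7069 m/day.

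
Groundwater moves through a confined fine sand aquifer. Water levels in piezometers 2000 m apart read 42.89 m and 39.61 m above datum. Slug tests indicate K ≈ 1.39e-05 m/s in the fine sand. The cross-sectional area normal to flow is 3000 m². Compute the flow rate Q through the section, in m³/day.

5.91

Convert K: 1.39e-05 m/s × 86400 = 1.201 m/day.
Hydraulic gradient i = (42.89 − 39.61) / 2000 = 3.28 / 2000 = 0.001640.
Darcy's law: Q = K · A · i = 1.201 × 3000 × 0.001640 = 5.909 m³/day.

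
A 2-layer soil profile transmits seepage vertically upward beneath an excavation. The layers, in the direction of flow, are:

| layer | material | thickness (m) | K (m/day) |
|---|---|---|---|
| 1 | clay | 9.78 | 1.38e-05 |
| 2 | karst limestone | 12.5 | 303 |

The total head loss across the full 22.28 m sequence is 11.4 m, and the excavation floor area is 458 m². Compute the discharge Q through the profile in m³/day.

0.00737

Flow is perpendicular to layering, so the layers act in series and the equivalent K is the thickness-weighted harmonic mean.
Total thickness L = 9.78 + 12.5 = 22.28 m.
Σ(b_i/K_i) = 9.78/1.38e-05 + 12.5/303 = 7.087e+05 d.
K_eq = L / Σ(b_i/K_i) = 22.28 / 7.087e+05 = 3.144e-05 m/day.
Q = K_eq · A · (Δh/L) = 3.144e-05 × 458 × (11.4/22.28) = 0.007367 m³/day.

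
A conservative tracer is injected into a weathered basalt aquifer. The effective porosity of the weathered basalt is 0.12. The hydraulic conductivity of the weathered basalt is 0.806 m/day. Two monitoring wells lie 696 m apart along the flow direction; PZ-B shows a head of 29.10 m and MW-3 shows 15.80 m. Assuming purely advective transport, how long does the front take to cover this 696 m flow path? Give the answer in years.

Hydraulic gradient i = (29.10 − 15.80) / 696 = 13.3 / 696 = 0.01911.
Darcy flux q = K · i = 0.8060 × 0.01911 = 0.01540 m/day.
Seepage velocity v = q / n_e = 0.01540 / 0.12 = 0.1284 m/day.
Travel time t = L / v = 696 / 0.1284 = 5423 days = 14.85 years.

14.8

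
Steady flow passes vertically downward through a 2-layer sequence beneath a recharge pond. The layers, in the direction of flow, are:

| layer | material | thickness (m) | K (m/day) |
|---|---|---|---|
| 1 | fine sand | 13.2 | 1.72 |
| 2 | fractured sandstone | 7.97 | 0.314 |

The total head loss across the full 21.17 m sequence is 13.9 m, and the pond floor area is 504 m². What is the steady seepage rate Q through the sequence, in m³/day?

212

Flow is perpendicular to layering, so the layers act in series and the equivalent K is the thickness-weighted harmonic mean.
Total thickness L = 13.2 + 7.97 = 21.17 m.
Σ(b_i/K_i) = 13.2/1.72 + 7.97/0.314 = 33.06 d.
K_eq = L / Σ(b_i/K_i) = 21.17 / 33.06 = 0.6404 m/day.
Q = K_eq · A · (Δh/L) = 0.6404 × 504 × (13.9/21.17) = 211.9 m³/day.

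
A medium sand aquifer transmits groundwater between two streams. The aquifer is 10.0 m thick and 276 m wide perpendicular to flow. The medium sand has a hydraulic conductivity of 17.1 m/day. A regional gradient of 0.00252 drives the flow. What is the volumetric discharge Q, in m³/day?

Cross-sectional area A = 276 × 10.0 = 2760 m².
Hydraulic gradient i = 0.00252.
Darcy's law: Q = K · A · i = 17.10 × 2760 × 0.002520 = 118.9 m³/day.

119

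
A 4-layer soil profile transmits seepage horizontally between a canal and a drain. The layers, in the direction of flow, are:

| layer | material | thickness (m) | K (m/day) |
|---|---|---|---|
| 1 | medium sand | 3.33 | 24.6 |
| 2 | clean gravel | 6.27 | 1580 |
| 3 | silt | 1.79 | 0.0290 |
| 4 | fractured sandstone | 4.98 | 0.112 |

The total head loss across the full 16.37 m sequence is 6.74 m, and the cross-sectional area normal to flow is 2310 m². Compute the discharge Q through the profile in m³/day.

146

Flow is perpendicular to layering, so the layers act in series and the equivalent K is the thickness-weighted harmonic mean.
Total thickness L = 3.33 + 6.27 + 1.79 + 4.98 = 16.37 m.
Σ(b_i/K_i) = 3.33/24.6 + 6.27/1580 + 1.79/0.0290 + 4.98/0.112 = 106.3 d.
K_eq = L / Σ(b_i/K_i) = 16.37 / 106.3 = 0.1540 m/day.
Q = K_eq · A · (Δh/L) = 0.1540 × 2310 × (6.74/16.37) = 146.4 m³/day.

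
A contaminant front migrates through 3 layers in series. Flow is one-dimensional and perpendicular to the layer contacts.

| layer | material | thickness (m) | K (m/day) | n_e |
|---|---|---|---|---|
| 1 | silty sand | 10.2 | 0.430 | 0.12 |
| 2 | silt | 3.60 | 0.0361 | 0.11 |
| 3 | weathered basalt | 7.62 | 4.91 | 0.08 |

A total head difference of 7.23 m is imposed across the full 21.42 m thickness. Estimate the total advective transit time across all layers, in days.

38.5

With flow normal to the layers, continuity requires the same specific discharge q through every layer.
Σ(b_i/K_i) = 10.2/0.430 + 3.60/0.0361 + 7.62/4.91 = 125.0 d.
q = Δh / Σ(b_i/K_i) = 7.23 / 125.0 = 0.05784 m/day.
In each layer the seepage velocity is v_i = q/n_i, so the layer transit time is t_i = b_i·n_i / q:
  layer 1 (silty sand): t_1 = 10.2 × 0.12 / 0.05784 = 21.16 d
  layer 2 (silt): t_2 = 3.60 × 0.11 / 0.05784 = 6.846 d
  layer 3 (weathered basalt): t_3 = 7.62 × 0.08 / 0.05784 = 10.54 d
Total t = Σ t_i = 38.55 days.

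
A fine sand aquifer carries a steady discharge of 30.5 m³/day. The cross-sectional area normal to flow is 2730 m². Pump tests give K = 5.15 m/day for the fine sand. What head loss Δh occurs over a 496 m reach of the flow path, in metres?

1.08

From Q = K·A·i, i = Q / (K·A) = 30.5 / (5.150 × 2730) = 0.002169.
Head loss Δh = i · L = 0.002169 × 496 = 1.076 m.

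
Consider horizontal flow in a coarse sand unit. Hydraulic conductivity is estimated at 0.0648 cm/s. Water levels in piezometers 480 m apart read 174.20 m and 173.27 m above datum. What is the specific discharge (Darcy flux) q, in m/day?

Convert K: 0.0648 cm/s × 864 = 55.99 m/day.
Hydraulic gradient i = (174.20 − 173.27) / 480 = 0.93 / 480 = 0.001938.
Specific discharge q = K · i = 55.99 × 0.001938 = 0.1085 m/day.

0.108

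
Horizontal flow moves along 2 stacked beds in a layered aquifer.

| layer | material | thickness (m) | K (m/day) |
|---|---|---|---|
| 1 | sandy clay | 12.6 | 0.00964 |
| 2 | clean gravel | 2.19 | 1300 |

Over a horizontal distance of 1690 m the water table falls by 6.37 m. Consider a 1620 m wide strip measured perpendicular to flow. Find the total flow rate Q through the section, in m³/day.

17400

Flow is parallel to layering, so each bed carries its own Darcy discharge and the transmissivities add.
Σ(K_i·b_i) = 0.00964×12.6 + 1300×2.19 = 2847 m²/day.
Hydraulic gradient i = Δh / L = 6.37 / 1690 = 0.003769.
Q = Σ(K_i·b_i) · W · i = 2847 × 1620 × 0.003769 = 17385 m³/day.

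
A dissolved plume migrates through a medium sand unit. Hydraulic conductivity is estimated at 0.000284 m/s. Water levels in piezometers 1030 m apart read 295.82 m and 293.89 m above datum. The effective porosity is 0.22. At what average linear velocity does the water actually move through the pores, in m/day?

0.209

Convert K: 0.000284 m/s × 86400 = 24.54 m/day.
Hydraulic gradient i = (295.82 − 293.89) / 1030 = 1.93 / 1030 = 0.001874.
Darcy flux q = K · i = 24.54 × 0.001874 = 0.04598 m/day.
Seepage velocity v = q / n_e = 0.04598 / 0.22 = 0.2090 m/day.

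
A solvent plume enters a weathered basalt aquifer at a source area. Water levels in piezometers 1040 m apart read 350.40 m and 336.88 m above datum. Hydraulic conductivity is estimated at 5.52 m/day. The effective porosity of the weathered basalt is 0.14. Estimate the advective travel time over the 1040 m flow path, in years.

5.56

Hydraulic gradient i = (350.40 − 336.88) / 1040 = 13.52 / 1040 = 0.01300.
Darcy flux q = K · i = 5.520 × 0.01300 = 0.07176 m/day.
Seepage velocity v = q / n_e = 0.07176 / 0.14 = 0.5126 m/day.
Travel time t = L / v = 1040 / 0.5126 = 2029 days = 5.555 years.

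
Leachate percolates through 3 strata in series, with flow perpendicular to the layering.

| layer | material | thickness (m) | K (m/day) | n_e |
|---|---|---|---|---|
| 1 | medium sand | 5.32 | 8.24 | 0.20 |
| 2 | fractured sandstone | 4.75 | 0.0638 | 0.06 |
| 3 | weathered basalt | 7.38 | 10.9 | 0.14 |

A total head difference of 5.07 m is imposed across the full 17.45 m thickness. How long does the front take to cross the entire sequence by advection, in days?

35.6

With flow normal to the layers, continuity requires the same specific discharge q through every layer.
Σ(b_i/K_i) = 5.32/8.24 + 4.75/0.0638 + 7.38/10.9 = 75.77 d.
q = Δh / Σ(b_i/K_i) = 5.07 / 75.77 = 0.06691 m/day.
In each layer the seepage velocity is v_i = q/n_i, so the layer transit time is t_i = b_i·n_i / q:
  layer 1 (medium sand): t_1 = 5.32 × 0.20 / 0.06691 = 15.90 d
  layer 2 (fractured sandstone): t_2 = 4.75 × 0.06 / 0.06691 = 4.259 d
  layer 3 (weathered basalt): t_3 = 7.38 × 0.14 / 0.06691 = 15.44 d
Total t = Σ t_i = 35.60 days.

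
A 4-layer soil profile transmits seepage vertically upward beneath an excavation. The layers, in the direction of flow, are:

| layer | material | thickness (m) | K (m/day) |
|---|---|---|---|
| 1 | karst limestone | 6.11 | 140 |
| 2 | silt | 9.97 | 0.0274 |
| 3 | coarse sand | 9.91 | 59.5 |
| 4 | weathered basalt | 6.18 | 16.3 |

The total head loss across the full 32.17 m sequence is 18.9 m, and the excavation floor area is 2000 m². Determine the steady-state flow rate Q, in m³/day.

Flow is perpendicular to layering, so the layers act in series and the equivalent K is the thickness-weighted harmonic mean.
Total thickness L = 6.11 + 9.97 + 9.91 + 6.18 = 32.17 m.
Σ(b_i/K_i) = 6.11/140 + 9.97/0.0274 + 9.91/59.5 + 6.18/16.3 = 364.5 d.
K_eq = L / Σ(b_i/K_i) = 32.17 / 364.5 = 0.08827 m/day.
Q = K_eq · A · (Δh/L) = 0.08827 × 2000 × (18.9/32.17) = 103.7 m³/day.

104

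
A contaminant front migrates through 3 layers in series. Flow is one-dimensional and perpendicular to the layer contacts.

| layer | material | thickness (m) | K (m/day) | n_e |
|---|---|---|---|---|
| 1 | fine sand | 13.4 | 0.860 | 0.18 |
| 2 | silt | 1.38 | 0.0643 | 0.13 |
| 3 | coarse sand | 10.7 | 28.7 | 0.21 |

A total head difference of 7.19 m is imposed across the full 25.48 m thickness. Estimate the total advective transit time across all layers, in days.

With flow normal to the layers, continuity requires the same specific discharge q through every layer.
Σ(b_i/K_i) = 13.4/0.860 + 1.38/0.0643 + 10.7/28.7 = 37.42 d.
q = Δh / Σ(b_i/K_i) = 7.19 / 37.42 = 0.1922 m/day.
In each layer the seepage velocity is v_i = q/n_i, so the layer transit time is t_i = b_i·n_i / q:
  layer 1 (fine sand): t_1 = 13.4 × 0.18 / 0.1922 = 12.55 d
  layer 2 (silt): t_2 = 1.38 × 0.13 / 0.1922 = 0.9336 d
  layer 3 (coarse sand): t_3 = 10.7 × 0.21 / 0.1922 = 11.69 d
Total t = Σ t_i = 25.18 days.

25.2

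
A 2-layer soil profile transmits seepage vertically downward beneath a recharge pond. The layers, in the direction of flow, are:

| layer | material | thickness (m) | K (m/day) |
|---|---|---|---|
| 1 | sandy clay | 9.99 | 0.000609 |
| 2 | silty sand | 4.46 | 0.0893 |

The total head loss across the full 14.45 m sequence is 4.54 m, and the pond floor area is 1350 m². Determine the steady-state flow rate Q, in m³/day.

0.372

Flow is perpendicular to layering, so the layers act in series and the equivalent K is the thickness-weighted harmonic mean.
Total thickness L = 9.99 + 4.46 = 14.45 m.
Σ(b_i/K_i) = 9.99/0.000609 + 4.46/0.0893 = 16454 d.
K_eq = L / Σ(b_i/K_i) = 14.45 / 16454 = 0.0008782 m/day.
Q = K_eq · A · (Δh/L) = 0.0008782 × 1350 × (4.54/14.45) = 0.3725 m³/day.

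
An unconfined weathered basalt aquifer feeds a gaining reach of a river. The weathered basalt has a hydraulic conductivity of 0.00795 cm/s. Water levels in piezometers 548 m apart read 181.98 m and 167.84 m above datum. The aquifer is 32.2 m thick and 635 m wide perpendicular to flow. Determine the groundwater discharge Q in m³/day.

3620

Convert K: 0.00795 cm/s × 864 = 6.869 m/day.
Cross-sectional area A = 635 × 32.2 = 20447 m².
Hydraulic gradient i = (181.98 − 167.84) / 548 = 14.14 / 548 = 0.02580.
Darcy's law: Q = K · A · i = 6.869 × 20447 × 0.02580 = 3624 m³/day.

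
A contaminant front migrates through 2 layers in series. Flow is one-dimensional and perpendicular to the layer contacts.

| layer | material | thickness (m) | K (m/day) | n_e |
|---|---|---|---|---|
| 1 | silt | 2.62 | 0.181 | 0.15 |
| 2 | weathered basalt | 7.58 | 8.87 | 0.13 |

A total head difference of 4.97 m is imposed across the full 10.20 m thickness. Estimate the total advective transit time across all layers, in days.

With flow normal to the layers, continuity requires the same specific discharge q through every layer.
Σ(b_i/K_i) = 2.62/0.181 + 7.58/8.87 = 15.33 d.
q = Δh / Σ(b_i/K_i) = 4.97 / 15.33 = 0.3242 m/day.
In each layer the seepage velocity is v_i = q/n_i, so the layer transit time is t_i = b_i·n_i / q:
  layer 1 (silt): t_1 = 2.62 × 0.15 / 0.3242 = 1.212 d
  layer 2 (weathered basalt): t_2 = 7.58 × 0.13 / 0.3242 = 3.039 d
Total t = Σ t_i = 4.252 days.

4.25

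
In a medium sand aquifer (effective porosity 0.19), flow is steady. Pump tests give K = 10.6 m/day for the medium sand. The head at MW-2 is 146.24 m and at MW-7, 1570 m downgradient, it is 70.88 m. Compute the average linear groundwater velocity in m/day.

2.68

Hydraulic gradient i = (146.24 − 70.88) / 1570 = 75.36 / 1570 = 0.04800.
Darcy flux q = K · i = 10.60 × 0.04800 = 0.5088 m/day.
Seepage velocity v = q / n_e = 0.5088 / 0.19 = 2.678 m/day.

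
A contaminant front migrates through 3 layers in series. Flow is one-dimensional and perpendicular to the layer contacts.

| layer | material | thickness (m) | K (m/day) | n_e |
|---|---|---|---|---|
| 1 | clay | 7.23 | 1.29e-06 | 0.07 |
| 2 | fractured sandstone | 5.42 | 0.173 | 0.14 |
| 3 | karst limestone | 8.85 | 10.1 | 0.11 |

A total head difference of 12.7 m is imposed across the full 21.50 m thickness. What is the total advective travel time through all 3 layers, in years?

With flow normal to the layers, continuity requires the same specific discharge q through every layer.
Σ(b_i/K_i) = 7.23/1.29e-06 + 5.42/0.173 + 8.85/10.1 = 5.605e+06 d.
q = Δh / Σ(b_i/K_i) = 12.7 / 5.605e+06 = 2.266e-06 m/day.
In each layer the seepage velocity is v_i = q/n_i, so the layer transit time is t_i = b_i·n_i / q:
  layer 1 (clay): t_1 = 7.23 × 0.07 / 2.266e-06 = 2.233e+05 d
  layer 2 (fractured sandstone): t_2 = 5.42 × 0.14 / 2.266e-06 = 3.349e+05 d
  layer 3 (karst limestone): t_3 = 8.85 × 0.11 / 2.266e-06 = 4.296e+05 d
Total t = Σ t_i = 9.878e+05 days = 2705 years.

2700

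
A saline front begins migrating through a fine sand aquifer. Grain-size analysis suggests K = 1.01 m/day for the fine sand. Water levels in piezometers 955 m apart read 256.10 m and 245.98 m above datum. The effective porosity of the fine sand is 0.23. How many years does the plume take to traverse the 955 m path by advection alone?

56.2

Hydraulic gradient i = (256.10 − 245.98) / 955 = 10.12 / 955 = 0.01060.
Darcy flux q = K · i = 1.010 × 0.01060 = 0.01070 m/day.
Seepage velocity v = q / n_e = 0.01070 / 0.23 = 0.04653 m/day.
Travel time t = L / v = 955 / 0.04653 = 20523 days = 56.19 years.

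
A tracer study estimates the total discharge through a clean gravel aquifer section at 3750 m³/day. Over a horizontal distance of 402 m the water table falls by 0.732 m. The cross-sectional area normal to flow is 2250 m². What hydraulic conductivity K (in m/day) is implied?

Hydraulic gradient i = Δh / L = 0.732 / 402 = 0.001821.
From Q = K·A·i, K = Q / (A·i) = 3750 / (2250 × 0.001821) = 915.3 m/day.

915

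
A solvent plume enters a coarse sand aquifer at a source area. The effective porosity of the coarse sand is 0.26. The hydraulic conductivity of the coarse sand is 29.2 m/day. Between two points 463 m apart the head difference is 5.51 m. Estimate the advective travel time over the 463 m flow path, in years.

Hydraulic gradient i = Δh / L = 5.51 / 463 = 0.01190.
Darcy flux q = K · i = 29.20 × 0.01190 = 0.3475 m/day.
Seepage velocity v = q / n_e = 0.3475 / 0.26 = 1.337 m/day.
Travel time t = L / v = 463 / 1.337 = 346.4 days = 0.9484 years.

0.948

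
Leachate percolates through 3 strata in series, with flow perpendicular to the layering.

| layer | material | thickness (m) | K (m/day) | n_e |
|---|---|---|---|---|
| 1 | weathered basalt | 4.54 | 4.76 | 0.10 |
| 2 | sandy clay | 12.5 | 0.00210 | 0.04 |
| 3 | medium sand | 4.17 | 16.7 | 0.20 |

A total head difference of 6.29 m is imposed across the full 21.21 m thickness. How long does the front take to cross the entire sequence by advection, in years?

With flow normal to the layers, continuity requires the same specific discharge q through every layer.
Σ(b_i/K_i) = 4.54/4.76 + 12.5/0.00210 + 4.17/16.7 = 5954 d.
q = Δh / Σ(b_i/K_i) = 6.29 / 5954 = 0.001057 m/day.
In each layer the seepage velocity is v_i = q/n_i, so the layer transit time is t_i = b_i·n_i / q:
  layer 1 (weathered basalt): t_1 = 4.54 × 0.10 / 0.001057 = 429.7 d
  layer 2 (sandy clay): t_2 = 12.5 × 0.04 / 0.001057 = 473.3 d
  layer 3 (medium sand): t_3 = 4.17 × 0.20 / 0.001057 = 789.4 d
Total t = Σ t_i = 1692 days = 4.633 years.

4.63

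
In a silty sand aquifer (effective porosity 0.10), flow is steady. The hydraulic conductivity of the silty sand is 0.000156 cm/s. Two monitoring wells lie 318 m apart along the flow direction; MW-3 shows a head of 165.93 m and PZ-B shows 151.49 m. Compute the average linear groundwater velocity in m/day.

0.0612

Convert K: 0.000156 cm/s × 864 = 0.1348 m/day.
Hydraulic gradient i = (165.93 − 151.49) / 318 = 14.44 / 318 = 0.04541.
Darcy flux q = K · i = 0.1348 × 0.04541 = 0.006120 m/day.
Seepage velocity v = q / n_e = 0.006120 / 0.10 = 0.06120 m/day.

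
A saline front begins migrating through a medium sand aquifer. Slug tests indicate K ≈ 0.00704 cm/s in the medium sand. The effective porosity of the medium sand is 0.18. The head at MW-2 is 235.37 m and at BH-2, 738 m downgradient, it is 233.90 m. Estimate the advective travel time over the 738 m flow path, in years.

Convert K: 0.00704 cm/s × 864 = 6.083 m/day.
Hydraulic gradient i = (235.37 − 233.90) / 738 = 1.47 / 738 = 0.001992.
Darcy flux q = K · i = 6.083 × 0.001992 = 0.01212 m/day.
Seepage velocity v = q / n_e = 0.01212 / 0.18 = 0.06731 m/day.
Travel time t = L / v = 738 / 0.06731 = 10964 days = 30.02 years.

30.0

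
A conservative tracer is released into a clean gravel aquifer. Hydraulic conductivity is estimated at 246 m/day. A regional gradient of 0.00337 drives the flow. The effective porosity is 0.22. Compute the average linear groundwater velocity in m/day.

Hydraulic gradient i = 0.00337.
Darcy flux q = K · i = 246.0 × 0.003370 = 0.8290 m/day.
Seepage velocity v = q / n_e = 0.8290 / 0.22 = 3.768 m/day.

3.77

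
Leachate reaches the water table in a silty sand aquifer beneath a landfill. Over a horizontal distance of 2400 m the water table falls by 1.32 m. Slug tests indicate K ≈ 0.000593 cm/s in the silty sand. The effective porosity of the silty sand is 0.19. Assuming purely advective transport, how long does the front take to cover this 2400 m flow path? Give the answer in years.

Convert K: 0.000593 cm/s × 864 = 0.5124 m/day.
Hydraulic gradient i = Δh / L = 1.32 / 2400 = 0.0005500.
Darcy flux q = K · i = 0.5124 × 0.0005500 = 0.0002818 m/day.
Seepage velocity v = q / n_e = 0.0002818 / 0.19 = 0.001483 m/day.
Travel time t = L / v = 2400 / 0.001483 = 1.618e+06 days = 4430 years.

4430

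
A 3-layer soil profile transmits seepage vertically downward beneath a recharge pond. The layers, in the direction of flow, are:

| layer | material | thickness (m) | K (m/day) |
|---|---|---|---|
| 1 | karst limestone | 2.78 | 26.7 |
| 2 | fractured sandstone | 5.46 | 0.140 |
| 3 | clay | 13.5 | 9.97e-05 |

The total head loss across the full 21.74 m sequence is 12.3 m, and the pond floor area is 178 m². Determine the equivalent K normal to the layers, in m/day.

Flow is perpendicular to layering, so the layers act in series and the equivalent K is the thickness-weighted harmonic mean.
Total thickness L = 2.78 + 5.46 + 13.5 = 21.74 m.
Σ(b_i/K_i) = 2.78/26.7 + 5.46/0.140 + 13.5/9.97e-05 = 1.354e+05 d.
K_eq = L / Σ(b_i/K_i) = 21.74 / 1.354e+05 = 0.0001605 m/day.

0.000161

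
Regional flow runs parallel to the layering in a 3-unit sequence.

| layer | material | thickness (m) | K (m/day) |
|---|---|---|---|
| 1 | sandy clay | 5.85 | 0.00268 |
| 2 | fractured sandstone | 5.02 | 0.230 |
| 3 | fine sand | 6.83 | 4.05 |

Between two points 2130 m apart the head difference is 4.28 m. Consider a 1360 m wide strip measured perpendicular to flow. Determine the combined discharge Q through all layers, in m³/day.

Flow is parallel to layering, so each bed carries its own Darcy discharge and the transmissivities add.
Σ(K_i·b_i) = 0.00268×5.85 + 0.230×5.02 + 4.05×6.83 = 28.83 m²/day.
Hydraulic gradient i = Δh / L = 4.28 / 2130 = 0.002009.
Q = Σ(K_i·b_i) · W · i = 28.83 × 1360 × 0.002009 = 78.79 m³/day.

78.8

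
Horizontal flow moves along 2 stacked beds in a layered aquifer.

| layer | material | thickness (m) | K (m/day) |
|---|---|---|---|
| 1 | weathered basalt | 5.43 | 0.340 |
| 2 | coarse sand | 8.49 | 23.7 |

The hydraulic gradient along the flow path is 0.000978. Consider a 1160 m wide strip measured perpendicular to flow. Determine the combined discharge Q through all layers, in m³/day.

Flow is parallel to layering, so each bed carries its own Darcy discharge and the transmissivities add.
Σ(K_i·b_i) = 0.340×5.43 + 23.7×8.49 = 203.1 m²/day.
Hydraulic gradient i = 0.000978.
Q = Σ(K_i·b_i) · W · i = 203.1 × 1160 × 0.0009780 = 230.4 m³/day.

230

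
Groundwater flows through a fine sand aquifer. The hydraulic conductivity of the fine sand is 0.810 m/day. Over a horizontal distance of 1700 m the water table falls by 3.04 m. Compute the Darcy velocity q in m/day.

Hydraulic gradient i = Δh / L = 3.04 / 1700 = 0.001788.
Specific discharge q = K · i = 0.8100 × 0.001788 = 0.001448 m/day.

0.00145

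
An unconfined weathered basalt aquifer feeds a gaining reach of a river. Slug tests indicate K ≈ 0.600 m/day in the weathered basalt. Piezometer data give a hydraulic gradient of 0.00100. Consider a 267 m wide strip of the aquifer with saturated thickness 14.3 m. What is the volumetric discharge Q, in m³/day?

2.29

Cross-sectional area A = 267 × 14.3 = 3818 m².
Hydraulic gradient i = 0.00100.
Darcy's law: Q = K · A · i = 0.6000 × 3818 × 0.001000 = 2.291 m³/day.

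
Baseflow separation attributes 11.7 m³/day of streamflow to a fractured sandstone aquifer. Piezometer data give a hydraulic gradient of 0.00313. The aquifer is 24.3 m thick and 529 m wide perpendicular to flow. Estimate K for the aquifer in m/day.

Cross-sectional area A = 529 × 24.3 = 12855 m².
Hydraulic gradient i = 0.00313.
From Q = K·A·i, K = Q / (A·i) = 11.7 / (12855 × 0.003130) = 0.2908 m/day.

0.291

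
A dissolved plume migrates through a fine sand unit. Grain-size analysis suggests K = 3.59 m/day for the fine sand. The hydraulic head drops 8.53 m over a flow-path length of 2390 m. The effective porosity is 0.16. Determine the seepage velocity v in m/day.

Hydraulic gradient i = Δh / L = 8.53 / 2390 = 0.003569.
Darcy flux q = K · i = 3.590 × 0.003569 = 0.01281 m/day.
Seepage velocity v = q / n_e = 0.01281 / 0.16 = 0.08008 m/day.

0.0801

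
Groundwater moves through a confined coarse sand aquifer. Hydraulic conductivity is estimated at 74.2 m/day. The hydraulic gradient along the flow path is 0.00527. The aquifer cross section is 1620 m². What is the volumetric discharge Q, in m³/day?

Hydraulic gradient i = 0.00527.
Darcy's law: Q = K · A · i = 74.20 × 1620 × 0.005270 = 633.5 m³/day.

633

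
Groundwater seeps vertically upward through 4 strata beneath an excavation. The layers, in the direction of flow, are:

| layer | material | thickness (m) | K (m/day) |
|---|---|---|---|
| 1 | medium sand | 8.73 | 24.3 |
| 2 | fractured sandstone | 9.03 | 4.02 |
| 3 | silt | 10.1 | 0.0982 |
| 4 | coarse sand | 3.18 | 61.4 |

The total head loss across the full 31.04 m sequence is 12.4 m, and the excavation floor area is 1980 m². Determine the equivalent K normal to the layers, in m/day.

0.294

Flow is perpendicular to layering, so the layers act in series and the equivalent K is the thickness-weighted harmonic mean.
Total thickness L = 8.73 + 9.03 + 10.1 + 3.18 = 31.04 m.
Σ(b_i/K_i) = 8.73/24.3 + 9.03/4.02 + 10.1/0.0982 + 3.18/61.4 = 105.5 d.
K_eq = L / Σ(b_i/K_i) = 31.04 / 105.5 = 0.2942 m/day.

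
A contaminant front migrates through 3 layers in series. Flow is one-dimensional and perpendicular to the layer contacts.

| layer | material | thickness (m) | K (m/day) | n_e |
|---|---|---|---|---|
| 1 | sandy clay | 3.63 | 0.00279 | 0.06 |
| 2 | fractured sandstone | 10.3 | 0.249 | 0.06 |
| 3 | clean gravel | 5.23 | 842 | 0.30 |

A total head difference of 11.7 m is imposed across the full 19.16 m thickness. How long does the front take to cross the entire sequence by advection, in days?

276

With flow normal to the layers, continuity requires the same specific discharge q through every layer.
Σ(b_i/K_i) = 3.63/0.00279 + 10.3/0.249 + 5.23/842 = 1342 d.
q = Δh / Σ(b_i/K_i) = 11.7 / 1342 = 0.008715 m/day.
In each layer the seepage velocity is v_i = q/n_i, so the layer transit time is t_i = b_i·n_i / q:
  layer 1 (sandy clay): t_1 = 3.63 × 0.06 / 0.008715 = 24.99 d
  layer 2 (fractured sandstone): t_2 = 10.3 × 0.06 / 0.008715 = 70.91 d
  layer 3 (clean gravel): t_3 = 5.23 × 0.30 / 0.008715 = 180.0 d
Total t = Σ t_i = 275.9 days.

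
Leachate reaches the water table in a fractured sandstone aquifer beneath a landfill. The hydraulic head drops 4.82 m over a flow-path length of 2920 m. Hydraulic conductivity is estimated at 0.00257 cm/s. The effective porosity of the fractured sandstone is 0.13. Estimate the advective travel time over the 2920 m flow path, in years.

Convert K: 0.00257 cm/s × 864 = 2.220 m/day.
Hydraulic gradient i = Δh / L = 4.82 / 2920 = 0.001651.
Darcy flux q = K · i = 2.220 × 0.001651 = 0.003665 m/day.
Seepage velocity v = q / n_e = 0.003665 / 0.13 = 0.02819 m/day.
Travel time t = L / v = 2920 / 0.02819 = 1.036e+05 days = 283.5 years.

284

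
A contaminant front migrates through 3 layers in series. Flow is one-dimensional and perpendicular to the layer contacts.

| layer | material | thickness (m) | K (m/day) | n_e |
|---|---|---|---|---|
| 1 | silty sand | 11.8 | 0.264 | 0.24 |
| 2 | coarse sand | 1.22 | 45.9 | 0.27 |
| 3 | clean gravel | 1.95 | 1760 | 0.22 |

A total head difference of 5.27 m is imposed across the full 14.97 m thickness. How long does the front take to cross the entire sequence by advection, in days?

With flow normal to the layers, continuity requires the same specific discharge q through every layer.
Σ(b_i/K_i) = 11.8/0.264 + 1.22/45.9 + 1.95/1760 = 44.72 d.
q = Δh / Σ(b_i/K_i) = 5.27 / 44.72 = 0.1178 m/day.
In each layer the seepage velocity is v_i = q/n_i, so the layer transit time is t_i = b_i·n_i / q:
  layer 1 (silty sand): t_1 = 11.8 × 0.24 / 0.1178 = 24.03 d
  layer 2 (coarse sand): t_2 = 1.22 × 0.27 / 0.1178 = 2.796 d
  layer 3 (clean gravel): t_3 = 1.95 × 0.22 / 0.1178 = 3.641 d
Total t = Σ t_i = 30.47 days.

30.5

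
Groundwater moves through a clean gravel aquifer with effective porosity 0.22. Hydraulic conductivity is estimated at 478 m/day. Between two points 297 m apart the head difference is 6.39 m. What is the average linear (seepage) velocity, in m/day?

46.7

Hydraulic gradient i = Δh / L = 6.39 / 297 = 0.02152.
Darcy flux q = K · i = 478.0 × 0.02152 = 10.28 m/day.
Seepage velocity v = q / n_e = 10.28 / 0.22 = 46.75 m/day.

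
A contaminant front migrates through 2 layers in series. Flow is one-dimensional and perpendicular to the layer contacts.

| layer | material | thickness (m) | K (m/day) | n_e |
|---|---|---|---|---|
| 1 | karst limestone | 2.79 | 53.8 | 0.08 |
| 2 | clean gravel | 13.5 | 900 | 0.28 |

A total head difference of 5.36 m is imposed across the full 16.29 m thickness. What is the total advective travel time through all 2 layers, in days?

0.0499

With flow normal to the layers, continuity requires the same specific discharge q through every layer.
Σ(b_i/K_i) = 2.79/53.8 + 13.5/900 = 0.06686 d.
q = Δh / Σ(b_i/K_i) = 5.36 / 0.06686 = 80.17 m/day.
In each layer the seepage velocity is v_i = q/n_i, so the layer transit time is t_i = b_i·n_i / q:
  layer 1 (karst limestone): t_1 = 2.79 × 0.08 / 80.17 = 0.002784 d
  layer 2 (clean gravel): t_2 = 13.5 × 0.28 / 80.17 = 0.04715 d
Total t = Σ t_i = 0.04993 days.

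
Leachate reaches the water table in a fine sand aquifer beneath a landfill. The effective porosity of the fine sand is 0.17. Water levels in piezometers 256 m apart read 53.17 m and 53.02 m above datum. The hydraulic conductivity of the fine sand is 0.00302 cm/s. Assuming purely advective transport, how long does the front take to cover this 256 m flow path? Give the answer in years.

77.9

Convert K: 0.00302 cm/s × 864 = 2.609 m/day.
Hydraulic gradient i = (53.17 − 53.02) / 256 = 0.15 / 256 = 0.0005859.
Darcy flux q = K · i = 2.609 × 0.0005859 = 0.001529 m/day.
Seepage velocity v = q / n_e = 0.001529 / 0.17 = 0.008993 m/day.
Travel time t = L / v = 256 / 0.008993 = 28465 days = 77.93 years.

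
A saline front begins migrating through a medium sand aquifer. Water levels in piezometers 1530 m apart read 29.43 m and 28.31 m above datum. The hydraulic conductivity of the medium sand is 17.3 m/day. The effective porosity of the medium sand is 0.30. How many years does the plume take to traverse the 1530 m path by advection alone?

Hydraulic gradient i = (29.43 − 28.31) / 1530 = 1.12 / 1530 = 0.0007320.
Darcy flux q = K · i = 17.30 × 0.0007320 = 0.01266 m/day.
Seepage velocity v = q / n_e = 0.01266 / 0.30 = 0.04221 m/day.
Travel time t = L / v = 1530 / 0.04221 = 36244 days = 99.23 years.

99.2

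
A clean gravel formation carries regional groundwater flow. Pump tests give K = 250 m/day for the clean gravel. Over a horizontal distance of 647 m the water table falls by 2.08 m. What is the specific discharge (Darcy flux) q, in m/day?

0.804

Hydraulic gradient i = Δh / L = 2.08 / 647 = 0.003215.
Specific discharge q = K · i = 250.0 × 0.003215 = 0.8037 m/day.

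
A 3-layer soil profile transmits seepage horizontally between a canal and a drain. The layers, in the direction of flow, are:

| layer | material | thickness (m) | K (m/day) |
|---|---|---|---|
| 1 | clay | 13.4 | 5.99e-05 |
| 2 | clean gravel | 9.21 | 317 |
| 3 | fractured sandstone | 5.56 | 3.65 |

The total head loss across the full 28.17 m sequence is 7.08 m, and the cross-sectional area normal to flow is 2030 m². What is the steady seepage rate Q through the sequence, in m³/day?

0.0642

Flow is perpendicular to layering, so the layers act in series and the equivalent K is the thickness-weighted harmonic mean.
Total thickness L = 13.4 + 9.21 + 5.56 = 28.17 m.
Σ(b_i/K_i) = 13.4/5.99e-05 + 9.21/317 + 5.56/3.65 = 2.237e+05 d.
K_eq = L / Σ(b_i/K_i) = 28.17 / 2.237e+05 = 0.0001259 m/day.
Q = K_eq · A · (Δh/L) = 0.0001259 × 2030 × (7.08/28.17) = 0.06425 m³/day.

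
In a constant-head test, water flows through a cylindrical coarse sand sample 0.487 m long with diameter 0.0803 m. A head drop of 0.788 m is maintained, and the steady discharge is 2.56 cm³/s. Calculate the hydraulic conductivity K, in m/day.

27.0

Cross-sectional area A = π·(d/2)² = π × (0.0803/2)² = 0.005064 m².
Convert discharge: 2.56 cm³/s = 2.560e-06 m³/s.
Darcy's law rearranged: K = Q·L / (A·Δh) = 2.560e-06 × 0.487 / (0.005064 × 0.788) = 0.0003124 m/s = 26.99 m/day.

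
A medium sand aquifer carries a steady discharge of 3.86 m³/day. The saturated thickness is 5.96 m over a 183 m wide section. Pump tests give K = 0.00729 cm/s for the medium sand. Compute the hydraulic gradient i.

0.000562

Convert K: 0.00729 cm/s × 864 = 6.299 m/day.
Cross-sectional area A = 183 × 5.96 = 1091 m².
From Q = K·A·i, i = Q / (K·A) = 3.86 / (6.299 × 1091) = 0.0005619.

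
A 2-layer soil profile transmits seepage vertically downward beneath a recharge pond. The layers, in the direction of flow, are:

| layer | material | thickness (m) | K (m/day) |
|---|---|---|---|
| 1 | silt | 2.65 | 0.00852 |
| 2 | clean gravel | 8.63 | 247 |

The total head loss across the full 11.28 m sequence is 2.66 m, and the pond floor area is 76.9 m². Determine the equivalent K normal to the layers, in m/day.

0.0363

Flow is perpendicular to layering, so the layers act in series and the equivalent K is the thickness-weighted harmonic mean.
Total thickness L = 2.65 + 8.63 = 11.28 m.
Σ(b_i/K_i) = 2.65/0.00852 + 8.63/247 = 311.1 d.
K_eq = L / Σ(b_i/K_i) = 11.28 / 311.1 = 0.03626 m/day.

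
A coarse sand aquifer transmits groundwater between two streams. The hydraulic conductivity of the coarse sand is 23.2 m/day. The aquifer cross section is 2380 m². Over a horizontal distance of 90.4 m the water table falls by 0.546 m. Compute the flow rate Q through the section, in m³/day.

333

Hydraulic gradient i = Δh / L = 0.546 / 90.4 = 0.006040.
Darcy's law: Q = K · A · i = 23.20 × 2380 × 0.006040 = 333.5 m³/day.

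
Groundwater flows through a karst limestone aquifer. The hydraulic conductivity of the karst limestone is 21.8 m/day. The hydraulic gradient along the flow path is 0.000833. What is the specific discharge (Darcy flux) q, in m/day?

Hydraulic gradient i = 0.000833.
Specific discharge q = K · i = 21.80 × 0.0008330 = 0.01816 m/day.

0.0182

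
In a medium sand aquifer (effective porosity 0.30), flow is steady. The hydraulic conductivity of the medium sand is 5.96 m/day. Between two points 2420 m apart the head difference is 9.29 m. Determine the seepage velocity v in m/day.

Hydraulic gradient i = Δh / L = 9.29 / 2420 = 0.003839.
Darcy flux q = K · i = 5.960 × 0.003839 = 0.02288 m/day.
Seepage velocity v = q / n_e = 0.02288 / 0.30 = 0.07627 m/day.

0.0763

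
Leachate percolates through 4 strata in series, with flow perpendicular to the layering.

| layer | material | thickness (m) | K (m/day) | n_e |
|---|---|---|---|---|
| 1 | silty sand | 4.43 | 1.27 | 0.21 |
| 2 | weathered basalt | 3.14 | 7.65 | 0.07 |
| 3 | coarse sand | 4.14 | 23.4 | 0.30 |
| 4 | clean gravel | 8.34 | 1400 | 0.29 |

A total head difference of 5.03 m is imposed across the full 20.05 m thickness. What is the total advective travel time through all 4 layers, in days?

3.90

With flow normal to the layers, continuity requires the same specific discharge q through every layer.
Σ(b_i/K_i) = 4.43/1.27 + 3.14/7.65 + 4.14/23.4 + 8.34/1400 = 4.082 d.
q = Δh / Σ(b_i/K_i) = 5.03 / 4.082 = 1.232 m/day.
In each layer the seepage velocity is v_i = q/n_i, so the layer transit time is t_i = b_i·n_i / q:
  layer 1 (silty sand): t_1 = 4.43 × 0.21 / 1.232 = 0.7549 d
  layer 2 (weathered basalt): t_2 = 3.14 × 0.07 / 1.232 = 0.1784 d
  layer 3 (coarse sand): t_3 = 4.14 × 0.30 / 1.232 = 1.008 d
  layer 4 (clean gravel): t_4 = 8.34 × 0.29 / 1.232 = 1.963 d
Total t = Σ t_i = 3.904 days.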